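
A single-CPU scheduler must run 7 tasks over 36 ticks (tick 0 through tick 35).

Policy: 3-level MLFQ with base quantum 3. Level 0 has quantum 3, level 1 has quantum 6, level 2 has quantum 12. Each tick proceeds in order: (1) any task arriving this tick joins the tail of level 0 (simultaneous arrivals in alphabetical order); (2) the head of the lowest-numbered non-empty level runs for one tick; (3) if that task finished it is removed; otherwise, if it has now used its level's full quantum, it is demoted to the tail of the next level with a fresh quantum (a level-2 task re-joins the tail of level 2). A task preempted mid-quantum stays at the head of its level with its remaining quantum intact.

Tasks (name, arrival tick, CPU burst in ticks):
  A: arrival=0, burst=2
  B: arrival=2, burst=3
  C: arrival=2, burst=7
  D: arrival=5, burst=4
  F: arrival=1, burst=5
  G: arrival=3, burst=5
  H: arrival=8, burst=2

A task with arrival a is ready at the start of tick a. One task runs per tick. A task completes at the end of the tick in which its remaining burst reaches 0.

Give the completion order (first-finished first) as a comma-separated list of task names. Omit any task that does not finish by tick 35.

completion order = A, B, H, F, C, G, D

t=0: L0/L1/L2 = A/-/- → run A
t=1: L0/L1/L2 = AF/-/- → run A
t=2: L0/L1/L2 = FBC/-/- → run F
t=3: L0/L1/L2 = FBCG/-/- → run F
t=4: L0/L1/L2 = FBCG/-/- → run F
t=5: L0/L1/L2 = BCGD/F/- → run B
t=6: L0/L1/L2 = BCGD/F/- → run B
t=7: L0/L1/L2 = BCGD/F/- → run B
t=8: L0/L1/L2 = CGDH/F/- → run C
t=9: L0/L1/L2 = CGDH/F/- → run C
t=10: L0/L1/L2 = CGDH/F/- → run C
t=11: L0/L1/L2 = GDH/FC/- → run G
t=12: L0/L1/L2 = GDH/FC/- → run G
t=13: L0/L1/L2 = GDH/FC/- → run G
t=14: L0/L1/L2 = DH/FCG/- → run D
t=15: L0/L1/L2 = DH/FCG/- → run D
t=16: L0/L1/L2 = DH/FCG/- → run D
t=17: L0/L1/L2 = H/FCGD/- → run H
t=18: L0/L1/L2 = H/FCGD/- → run H
t=19: L0/L1/L2 = -/FCGD/- → run F
t=20: L0/L1/L2 = -/FCGD/- → run F
t=21: L0/L1/L2 = -/CGD/- → run C
t=22: L0/L1/L2 = -/CGD/- → run C
t=23: L0/L1/L2 = -/CGD/- → run C
t=24: L0/L1/L2 = -/CGD/- → run C
t=25: L0/L1/L2 = -/GD/- → run G
t=26: L0/L1/L2 = -/GD/- → run G
t=27: L0/L1/L2 = -/D/- → run D
t=28: (idle)
t=29: (idle)
t=30: (idle)
t=31: (idle)
t=32: (idle)
t=33: (idle)
t=34: (idle)
t=35: (idle)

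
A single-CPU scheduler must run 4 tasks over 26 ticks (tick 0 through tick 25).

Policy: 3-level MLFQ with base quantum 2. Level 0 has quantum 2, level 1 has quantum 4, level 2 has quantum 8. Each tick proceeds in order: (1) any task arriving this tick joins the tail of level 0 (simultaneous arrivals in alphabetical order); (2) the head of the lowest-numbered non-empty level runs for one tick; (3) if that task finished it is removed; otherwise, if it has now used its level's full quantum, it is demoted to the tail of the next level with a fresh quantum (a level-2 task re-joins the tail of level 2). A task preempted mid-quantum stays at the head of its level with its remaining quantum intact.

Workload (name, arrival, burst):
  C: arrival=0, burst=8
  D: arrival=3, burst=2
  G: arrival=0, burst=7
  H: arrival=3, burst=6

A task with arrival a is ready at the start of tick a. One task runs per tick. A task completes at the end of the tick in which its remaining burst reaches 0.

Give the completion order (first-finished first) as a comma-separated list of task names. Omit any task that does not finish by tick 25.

completion order = D, H, C, G

t=0: L0/L1/L2 = CG/-/- → run C
t=1: L0/L1/L2 = CG/-/- → run C
t=2: L0/L1/L2 = G/C/- → run G
t=3: L0/L1/L2 = GDH/C/- → run G
t=4: L0/L1/L2 = DH/CG/- → run D
t=5: L0/L1/L2 = DH/CG/- → run D
t=6: L0/L1/L2 = H/CG/- → run H
t=7: L0/L1/L2 = H/CG/- → run H
t=8: L0/L1/L2 = -/CGH/- → run C
t=9: L0/L1/L2 = -/CGH/- → run C
t=10: L0/L1/L2 = -/CGH/- → run C
t=11: L0/L1/L2 = -/CGH/- → run C
t=12: L0/L1/L2 = -/GH/C → run G
t=13: L0/L1/L2 = -/GH/C → run G
t=14: L0/L1/L2 = -/GH/C → run G
t=15: L0/L1/L2 = -/GH/C → run G
t=16: L0/L1/L2 = -/H/CG → run H
t=17: L0/L1/L2 = -/H/CG → run H
t=18: L0/L1/L2 = -/H/CG → run H
t=19: L0/L1/L2 = -/H/CG → run H
t=20: L0/L1/L2 = -/-/CG → run C
t=21: L0/L1/L2 = -/-/CG → run C
t=22: L0/L1/L2 = -/-/G → run G
t=23: (idle)
t=24: (idle)
t=25: (idle)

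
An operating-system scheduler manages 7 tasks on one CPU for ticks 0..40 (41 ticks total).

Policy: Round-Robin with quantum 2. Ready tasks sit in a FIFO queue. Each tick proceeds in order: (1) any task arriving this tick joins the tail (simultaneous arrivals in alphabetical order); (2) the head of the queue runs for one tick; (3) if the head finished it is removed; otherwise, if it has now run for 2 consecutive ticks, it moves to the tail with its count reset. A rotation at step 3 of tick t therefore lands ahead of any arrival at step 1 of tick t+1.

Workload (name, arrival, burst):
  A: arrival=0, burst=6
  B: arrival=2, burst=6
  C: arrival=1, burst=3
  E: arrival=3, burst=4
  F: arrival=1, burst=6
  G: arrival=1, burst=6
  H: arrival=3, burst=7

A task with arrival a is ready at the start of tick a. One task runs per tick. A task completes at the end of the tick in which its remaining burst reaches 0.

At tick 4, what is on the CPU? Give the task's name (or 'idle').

running at tick 4 = F

t=0: queue=[A] q_used=0 → run A
t=1: queue=[A,C,F,G] q_used=1 → run A
t=2: queue=[C,F,G,A,B] q_used=0 → run C
t=3: queue=[C,F,G,A,B,E,H] q_used=1 → run C
t=4: queue=[F,G,A,B,E,H,C] q_used=0 → run F
t=5: queue=[F,G,A,B,E,H,C] q_used=1 → run F
t=6: queue=[G,A,B,E,H,C,F] q_used=0 → run G
t=7: queue=[G,A,B,E,H,C,F] q_used=1 → run G
t=8: queue=[A,B,E,H,C,F,G] q_used=0 → run A
t=9: queue=[A,B,E,H,C,F,G] q_used=1 → run A
t=10: queue=[B,E,H,C,F,G,A] q_used=0 → run B
t=11: queue=[B,E,H,C,F,G,A] q_used=1 → run B
t=12: queue=[E,H,C,F,G,A,B] q_used=0 → run E
t=13: queue=[E,H,C,F,G,A,B] q_used=1 → run E
t=14: queue=[H,C,F,G,A,B,E] q_used=0 → run H
t=15: queue=[H,C,F,G,A,B,E] q_used=1 → run H
t=16: queue=[C,F,G,A,B,E,H] q_used=0 → run C
t=17: queue=[F,G,A,B,E,H] q_used=0 → run F
t=18: queue=[F,G,A,B,E,H] q_used=1 → run F
t=19: queue=[G,A,B,E,H,F] q_used=0 → run G
t=20: queue=[G,A,B,E,H,F] q_used=1 → run G
t=21: queue=[A,B,E,H,F,G] q_used=0 → run A
t=22: queue=[A,B,E,H,F,G] q_used=1 → run A
t=23: queue=[B,E,H,F,G] q_used=0 → run B
t=24: queue=[B,E,H,F,G] q_used=1 → run B
t=25: queue=[E,H,F,G,B] q_used=0 → run E
t=26: queue=[E,H,F,G,B] q_used=1 → run E
t=27: queue=[H,F,G,B] q_used=0 → run H
t=28: queue=[H,F,G,B] q_used=1 → run H
t=29: queue=[F,G,B,H] q_used=0 → run F
t=30: queue=[F,G,B,H] q_used=1 → run F
t=31: queue=[G,B,H] q_used=0 → run G
t=32: queue=[G,B,H] q_used=1 → run G
t=33: queue=[B,H] q_used=0 → run B
t=34: queue=[B,H] q_used=1 → run B
t=35: queue=[H] q_used=0 → run H
t=36: queue=[H] q_used=1 → run H
t=37: queue=[H] q_used=0 → run H
t=38: (idle)
t=39: (idle)
t=40: (idle)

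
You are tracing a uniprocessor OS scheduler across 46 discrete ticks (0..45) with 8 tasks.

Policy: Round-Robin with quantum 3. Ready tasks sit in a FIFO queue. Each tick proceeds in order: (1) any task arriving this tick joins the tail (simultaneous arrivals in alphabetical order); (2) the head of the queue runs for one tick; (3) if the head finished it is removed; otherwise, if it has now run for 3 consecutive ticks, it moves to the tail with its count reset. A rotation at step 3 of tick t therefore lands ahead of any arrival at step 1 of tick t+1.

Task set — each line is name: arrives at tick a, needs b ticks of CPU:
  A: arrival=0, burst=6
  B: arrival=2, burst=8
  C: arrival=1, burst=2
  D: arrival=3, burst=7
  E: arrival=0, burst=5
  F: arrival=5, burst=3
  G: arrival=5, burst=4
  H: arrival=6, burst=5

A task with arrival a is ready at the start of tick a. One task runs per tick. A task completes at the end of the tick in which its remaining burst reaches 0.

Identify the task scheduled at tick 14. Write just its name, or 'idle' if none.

t=0: queue=[A,E] q_used=0 → run A
t=1: queue=[A,E,C] q_used=1 → run A
t=2: queue=[A,E,C,B] q_used=2 → run A
t=3: queue=[E,C,B,A,D] q_used=0 → run E
t=4: queue=[E,C,B,A,D] q_used=1 → run E
t=5: queue=[E,C,B,A,D,F,G] q_used=2 → run E
t=6: queue=[C,B,A,D,F,G,E,H] q_used=0 → run C
t=7: queue=[C,B,A,D,F,G,E,H] q_used=1 → run C
t=8: queue=[B,A,D,F,G,E,H] q_used=0 → run B
t=9: queue=[B,A,D,F,G,E,H] q_used=1 → run B
t=10: queue=[B,A,D,F,G,E,H] q_used=2 → run B
t=11: queue=[A,D,F,G,E,H,B] q_used=0 → run A
t=12: queue=[A,D,F,G,E,H,B] q_used=1 → run A
t=13: queue=[A,D,F,G,E,H,B] q_used=2 → run A
t=14: queue=[D,F,G,E,H,B] q_used=0 → run D
t=15: queue=[D,F,G,E,H,B] q_used=1 → run D
t=16: queue=[D,F,G,E,H,B] q_used=2 → run D
t=17: queue=[F,G,E,H,B,D] q_used=0 → run F
t=18: queue=[F,G,E,H,B,D] q_used=1 → run F
t=19: queue=[F,G,E,H,B,D] q_used=2 → run F
t=20: queue=[G,E,H,B,D] q_used=0 → run G
t=21: queue=[G,E,H,B,D] q_used=1 → run G
t=22: queue=[G,E,H,B,D] q_used=2 → run G
t=23: queue=[E,H,B,D,G] q_used=0 → run E
t=24: queue=[E,H,B,D,G] q_used=1 → run E
t=25: queue=[H,B,D,G] q_used=0 → run H
t=26: queue=[H,B,D,G] q_used=1 → run H
t=27: queue=[H,B,D,G] q_used=2 → run H
t=28: queue=[B,D,G,H] q_used=0 → run B
t=29: queue=[B,D,G,H] q_used=1 → run B
t=30: queue=[B,D,G,H] q_used=2 → run B
t=31: queue=[D,G,H,B] q_used=0 → run D
t=32: queue=[D,G,H,B] q_used=1 → run D
t=33: queue=[D,G,H,B] q_used=2 → run D
t=34: queue=[G,H,B,D] q_used=0 → run G
t=35: queue=[H,B,D] q_used=0 → run H
t=36: queue=[H,B,D] q_used=1 → run H
t=37: queue=[B,D] q_used=0 → run B
t=38: queue=[B,D] q_used=1 → run B
t=39: queue=[D] q_used=0 → run D
t=40: (idle)
t=41: (idle)
t=42: (idle)
t=43: (idle)
t=44: (idle)
t=45: (idle)

running at tick 14 = D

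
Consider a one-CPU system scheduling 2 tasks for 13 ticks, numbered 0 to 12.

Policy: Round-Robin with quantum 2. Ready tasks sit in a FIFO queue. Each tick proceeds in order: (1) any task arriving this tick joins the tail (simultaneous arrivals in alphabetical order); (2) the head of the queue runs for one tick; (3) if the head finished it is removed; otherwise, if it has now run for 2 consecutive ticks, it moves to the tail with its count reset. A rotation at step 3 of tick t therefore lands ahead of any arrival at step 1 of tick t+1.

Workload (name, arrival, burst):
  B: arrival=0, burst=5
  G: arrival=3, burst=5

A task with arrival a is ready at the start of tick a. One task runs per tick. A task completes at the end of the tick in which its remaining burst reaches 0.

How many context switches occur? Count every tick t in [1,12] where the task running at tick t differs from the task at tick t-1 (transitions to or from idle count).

context switches = 4

t=0: queue=[B] q_used=0 → run B
t=1: queue=[B] q_used=1 → run B
t=2: queue=[B] q_used=0 → run B
t=3: queue=[B,G] q_used=1 → run B
t=4: queue=[G,B] q_used=0 → run G
t=5: queue=[G,B] q_used=1 → run G
t=6: queue=[B,G] q_used=0 → run B
t=7: queue=[G] q_used=0 → run G
t=8: queue=[G] q_used=1 → run G
t=9: queue=[G] q_used=0 → run G
t=10: (idle)
t=11: (idle)
t=12: (idle)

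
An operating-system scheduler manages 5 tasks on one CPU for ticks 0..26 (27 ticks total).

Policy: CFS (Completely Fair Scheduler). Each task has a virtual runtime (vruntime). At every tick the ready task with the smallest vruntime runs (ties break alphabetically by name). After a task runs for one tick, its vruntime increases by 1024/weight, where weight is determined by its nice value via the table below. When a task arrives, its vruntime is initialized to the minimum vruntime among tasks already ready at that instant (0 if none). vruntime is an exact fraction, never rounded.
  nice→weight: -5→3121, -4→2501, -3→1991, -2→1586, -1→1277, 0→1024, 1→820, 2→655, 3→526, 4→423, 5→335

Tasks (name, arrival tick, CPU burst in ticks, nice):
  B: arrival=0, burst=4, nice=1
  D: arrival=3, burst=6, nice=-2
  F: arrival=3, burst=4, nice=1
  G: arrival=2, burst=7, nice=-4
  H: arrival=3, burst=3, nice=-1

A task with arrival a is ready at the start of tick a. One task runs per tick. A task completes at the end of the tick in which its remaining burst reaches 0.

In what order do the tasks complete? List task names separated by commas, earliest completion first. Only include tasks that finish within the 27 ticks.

t=0: vr[B=0] → run B
t=1: vr[B=256/205] → run B
t=2: vr[B=512/205 G=512/205] → run B
t=3: vr[B=768/205 D=512/205 F=512/205 G=512/205 H=512/205] → run D
t=4: vr[B=768/205 D=510976/162565 F=512/205 G=512/205 H=512/205] → run F
t=5: vr[B=768/205 D=510976/162565 F=768/205 G=512/205 H=512/205] → run G
t=6: vr[B=768/205 D=510976/162565 F=768/205 G=36352/12505 H=512/205] → run H
t=7: vr[B=768/205 D=510976/162565 F=768/205 G=36352/12505 H=863744/261785] → run G
t=8: vr[B=768/205 D=510976/162565 F=768/205 G=41472/12505 H=863744/261785] → run D
t=9: vr[B=768/205 D=615936/162565 F=768/205 G=41472/12505 H=863744/261785] → run H
t=10: vr[B=768/205 D=615936/162565 F=768/205 G=41472/12505 H=1073664/261785] → run G
t=11: vr[B=768/205 D=615936/162565 F=768/205 G=46592/12505 H=1073664/261785] → run G
t=12: vr[B=768/205 D=615936/162565 F=768/205 G=51712/12505 H=1073664/261785] → run B
t=13: vr[D=615936/162565 F=768/205 G=51712/12505 H=1073664/261785] → run F
t=14: vr[D=615936/162565 F=1024/205 G=51712/12505 H=1073664/261785] → run D
t=15: vr[D=720896/162565 F=1024/205 G=51712/12505 H=1073664/261785] → run H
t=16: vr[D=720896/162565 F=1024/205 G=51712/12505] → run G
t=17: vr[D=720896/162565 F=1024/205 G=56832/12505] → run D
t=18: vr[D=825856/162565 F=1024/205 G=56832/12505] → run G
t=19: vr[D=825856/162565 F=1024/205 G=61952/12505] → run G
t=20: vr[D=825856/162565 F=1024/205] → run F
t=21: vr[D=825856/162565 F=256/41] → run D
t=22: vr[D=930816/162565 F=256/41] → run D
t=23: vr[F=256/41] → run F
t=24: (idle)
t=25: (idle)
t=26: (idle)

completion order = B, H, G, D, F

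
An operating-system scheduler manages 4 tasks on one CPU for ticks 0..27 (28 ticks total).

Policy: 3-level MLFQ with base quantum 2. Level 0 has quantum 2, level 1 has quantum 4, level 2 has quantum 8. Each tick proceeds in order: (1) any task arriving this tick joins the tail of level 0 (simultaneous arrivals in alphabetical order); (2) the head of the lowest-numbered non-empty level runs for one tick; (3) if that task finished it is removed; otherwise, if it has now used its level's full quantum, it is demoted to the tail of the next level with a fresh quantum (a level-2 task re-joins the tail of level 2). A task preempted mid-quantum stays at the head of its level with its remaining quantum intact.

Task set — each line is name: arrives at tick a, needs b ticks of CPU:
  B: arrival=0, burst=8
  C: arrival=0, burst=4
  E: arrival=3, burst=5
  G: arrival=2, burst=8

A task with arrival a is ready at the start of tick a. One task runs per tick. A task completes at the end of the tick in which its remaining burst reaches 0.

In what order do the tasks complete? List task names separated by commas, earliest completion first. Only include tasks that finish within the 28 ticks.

completion order = C, E, B, G

t=0: L0/L1/L2 = BC/-/- → run B
t=1: L0/L1/L2 = BC/-/- → run B
t=2: L0/L1/L2 = CG/B/- → run C
t=3: L0/L1/L2 = CGE/B/- → run C
t=4: L0/L1/L2 = GE/BC/- → run G
t=5: L0/L1/L2 = GE/BC/- → run G
t=6: L0/L1/L2 = E/BCG/- → run E
t=7: L0/L1/L2 = E/BCG/- → run E
t=8: L0/L1/L2 = -/BCGE/- → run B
t=9: L0/L1/L2 = -/BCGE/- → run B
t=10: L0/L1/L2 = -/BCGE/- → run B
t=11: L0/L1/L2 = -/BCGE/- → run B
t=12: L0/L1/L2 = -/CGE/B → run C
t=13: L0/L1/L2 = -/CGE/B → run C
t=14: L0/L1/L2 = -/GE/B → run G
t=15: L0/L1/L2 = -/GE/B → run G
t=16: L0/L1/L2 = -/GE/B → run G
t=17: L0/L1/L2 = -/GE/B → run G
t=18: L0/L1/L2 = -/E/BG → run E
t=19: L0/L1/L2 = -/E/BG → run E
t=20: L0/L1/L2 = -/E/BG → run E
t=21: L0/L1/L2 = -/-/BG → run B
t=22: L0/L1/L2 = -/-/BG → run B
t=23: L0/L1/L2 = -/-/G → run G
t=24: L0/L1/L2 = -/-/G → run G
t=25: (idle)
t=26: (idle)
t=27: (idle)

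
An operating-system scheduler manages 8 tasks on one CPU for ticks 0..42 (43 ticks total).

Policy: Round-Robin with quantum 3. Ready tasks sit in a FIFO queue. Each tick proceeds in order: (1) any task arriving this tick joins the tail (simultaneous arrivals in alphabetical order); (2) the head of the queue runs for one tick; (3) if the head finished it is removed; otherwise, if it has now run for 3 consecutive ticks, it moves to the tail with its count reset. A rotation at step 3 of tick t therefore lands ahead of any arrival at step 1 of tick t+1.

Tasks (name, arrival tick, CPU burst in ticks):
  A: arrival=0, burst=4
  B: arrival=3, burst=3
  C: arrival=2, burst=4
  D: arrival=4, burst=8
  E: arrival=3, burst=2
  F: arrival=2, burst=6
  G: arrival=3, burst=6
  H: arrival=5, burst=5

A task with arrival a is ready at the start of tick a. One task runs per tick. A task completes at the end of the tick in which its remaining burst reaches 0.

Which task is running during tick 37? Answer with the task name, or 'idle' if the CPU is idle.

t=0: queue=[A] q_used=0 → run A
t=1: queue=[A] q_used=1 → run A
t=2: queue=[A,C,F] q_used=2 → run A
t=3: queue=[C,F,A,B,E,G] q_used=0 → run C
t=4: queue=[C,F,A,B,E,G,D] q_used=1 → run C
t=5: queue=[C,F,A,B,E,G,D,H] q_used=2 → run C
t=6: queue=[F,A,B,E,G,D,H,C] q_used=0 → run F
t=7: queue=[F,A,B,E,G,D,H,C] q_used=1 → run F
t=8: queue=[F,A,B,E,G,D,H,C] q_used=2 → run F
t=9: queue=[A,B,E,G,D,H,C,F] q_used=0 → run A
t=10: queue=[B,E,G,D,H,C,F] q_used=0 → run B
t=11: queue=[B,E,G,D,H,C,F] q_used=1 → run B
t=12: queue=[B,E,G,D,H,C,F] q_used=2 → run B
t=13: queue=[E,G,D,H,C,F] q_used=0 → run E
t=14: queue=[E,G,D,H,C,F] q_used=1 → run E
t=15: queue=[G,D,H,C,F] q_used=0 → run G
t=16: queue=[G,D,H,C,F] q_used=1 → run G
t=17: queue=[G,D,H,C,F] q_used=2 → run G
t=18: queue=[D,H,C,F,G] q_used=0 → run D
t=19: queue=[D,H,C,F,G] q_used=1 → run D
t=20: queue=[D,H,C,F,G] q_used=2 → run D
t=21: queue=[H,C,F,G,D] q_used=0 → run H
t=22: queue=[H,C,F,G,D] q_used=1 → run H
t=23: queue=[H,C,F,G,D] q_used=2 → run H
t=24: queue=[C,F,G,D,H] q_used=0 → run C
t=25: queue=[F,G,D,H] q_used=0 → run F
t=26: queue=[F,G,D,H] q_used=1 → run F
t=27: queue=[F,G,D,H] q_used=2 → run F
t=28: queue=[G,D,H] q_used=0 → run G
t=29: queue=[G,D,H] q_used=1 → run G
t=30: queue=[G,D,H] q_used=2 → run G
t=31: queue=[D,H] q_used=0 → run D
t=32: queue=[D,H] q_used=1 → run D
t=33: queue=[D,H] q_used=2 → run D
t=34: queue=[H,D] q_used=0 → run H
t=35: queue=[H,D] q_used=1 → run H
t=36: queue=[D] q_used=0 → run D
t=37: queue=[D] q_used=1 → run D
t=38: (idle)
t=39: (idle)
t=40: (idle)
t=41: (idle)
t=42: (idle)

running at tick 37 = D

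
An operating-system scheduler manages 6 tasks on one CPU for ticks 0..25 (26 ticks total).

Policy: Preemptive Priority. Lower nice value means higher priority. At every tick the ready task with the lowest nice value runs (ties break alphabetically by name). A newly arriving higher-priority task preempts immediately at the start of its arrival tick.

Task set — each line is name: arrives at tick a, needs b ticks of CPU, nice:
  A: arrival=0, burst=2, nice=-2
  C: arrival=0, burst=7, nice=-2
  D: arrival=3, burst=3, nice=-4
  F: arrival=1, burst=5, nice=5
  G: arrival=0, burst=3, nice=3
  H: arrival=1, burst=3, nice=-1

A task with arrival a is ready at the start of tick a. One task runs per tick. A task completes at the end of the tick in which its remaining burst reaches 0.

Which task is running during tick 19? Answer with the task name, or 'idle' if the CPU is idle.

running at tick 19 = F

t=0: ready={A,C,G} → run A
t=1: ready={A,C,F,G,H} → run A
t=2: ready={C,F,G,H} → run C
t=3: ready={C,D,F,G,H} → run D
t=4: ready={C,D,F,G,H} → run D
t=5: ready={C,D,F,G,H} → run D
t=6: ready={C,F,G,H} → run C
t=7: ready={C,F,G,H} → run C
t=8: ready={C,F,G,H} → run C
t=9: ready={C,F,G,H} → run C
t=10: ready={C,F,G,H} → run C
t=11: ready={C,F,G,H} → run C
t=12: ready={F,G,H} → run H
t=13: ready={F,G,H} → run H
t=14: ready={F,G,H} → run H
t=15: ready={F,G} → run G
t=16: ready={F,G} → run G
t=17: ready={F,G} → run G
t=18: ready={F} → run F
t=19: ready={F} → run F
t=20: ready={F} → run F
t=21: ready={F} → run F
t=22: ready={F} → run F
t=23: (idle)
t=24: (idle)
t=25: (idle)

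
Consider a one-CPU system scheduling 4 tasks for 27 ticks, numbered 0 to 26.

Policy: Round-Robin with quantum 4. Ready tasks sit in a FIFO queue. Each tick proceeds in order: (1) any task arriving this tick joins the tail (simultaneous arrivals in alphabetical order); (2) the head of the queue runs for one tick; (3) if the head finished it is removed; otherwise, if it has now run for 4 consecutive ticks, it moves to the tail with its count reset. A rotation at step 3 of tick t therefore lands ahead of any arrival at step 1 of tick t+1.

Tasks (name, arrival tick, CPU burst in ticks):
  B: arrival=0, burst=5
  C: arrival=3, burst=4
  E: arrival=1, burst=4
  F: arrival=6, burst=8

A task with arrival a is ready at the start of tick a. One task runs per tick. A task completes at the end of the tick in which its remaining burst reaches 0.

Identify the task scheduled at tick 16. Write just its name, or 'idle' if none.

running at tick 16 = F

t=0: queue=[B] q_used=0 → run B
t=1: queue=[B,E] q_used=1 → run B
t=2: queue=[B,E] q_used=2 → run B
t=3: queue=[B,E,C] q_used=3 → run B
t=4: queue=[E,C,B] q_used=0 → run E
t=5: queue=[E,C,B] q_used=1 → run E
t=6: queue=[E,C,B,F] q_used=2 → run E
t=7: queue=[E,C,B,F] q_used=3 → run E
t=8: queue=[C,B,F] q_used=0 → run C
t=9: queue=[C,B,F] q_used=1 → run C
t=10: queue=[C,B,F] q_used=2 → run C
t=11: queue=[C,B,F] q_used=3 → run C
t=12: queue=[B,F] q_used=0 → run B
t=13: queue=[F] q_used=0 → run F
t=14: queue=[F] q_used=1 → run F
t=15: queue=[F] q_used=2 → run F
t=16: queue=[F] q_used=3 → run F
t=17: queue=[F] q_used=0 → run F
t=18: queue=[F] q_used=1 → run F
t=19: queue=[F] q_used=2 → run F
t=20: queue=[F] q_used=3 → run F
t=21: (idle)
t=22: (idle)
t=23: (idle)
t=24: (idle)
t=25: (idle)
t=26: (idle)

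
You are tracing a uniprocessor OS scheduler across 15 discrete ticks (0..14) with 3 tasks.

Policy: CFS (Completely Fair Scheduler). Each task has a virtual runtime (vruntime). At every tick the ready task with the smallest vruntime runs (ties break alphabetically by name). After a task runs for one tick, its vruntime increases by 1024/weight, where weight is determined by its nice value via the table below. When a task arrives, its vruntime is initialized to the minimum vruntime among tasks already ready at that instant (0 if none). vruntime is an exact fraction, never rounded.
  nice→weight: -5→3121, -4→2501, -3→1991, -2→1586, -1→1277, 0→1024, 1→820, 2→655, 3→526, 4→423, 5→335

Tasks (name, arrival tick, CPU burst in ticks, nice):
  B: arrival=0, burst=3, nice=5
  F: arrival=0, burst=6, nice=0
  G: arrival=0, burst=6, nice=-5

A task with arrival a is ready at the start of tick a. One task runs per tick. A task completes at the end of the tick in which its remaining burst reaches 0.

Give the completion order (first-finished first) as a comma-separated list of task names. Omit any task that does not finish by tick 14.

t=0: vr[B=0 F=0 G=0] → run B
t=1: vr[B=1024/335 F=0 G=0] → run F
t=2: vr[B=1024/335 F=1 G=0] → run G
t=3: vr[B=1024/335 F=1 G=1024/3121] → run G
t=4: vr[B=1024/335 F=1 G=2048/3121] → run G
t=5: vr[B=1024/335 F=1 G=3072/3121] → run G
t=6: vr[B=1024/335 F=1 G=4096/3121] → run F
t=7: vr[B=1024/335 F=2 G=4096/3121] → run G
t=8: vr[B=1024/335 F=2 G=5120/3121] → run G
t=9: vr[B=1024/335 F=2] → run F
t=10: vr[B=1024/335 F=3] → run F
t=11: vr[B=1024/335 F=4] → run B
t=12: vr[B=2048/335 F=4] → run F
t=13: vr[B=2048/335 F=5] → run F
t=14: vr[B=2048/335] → run B

completion order = G, F, B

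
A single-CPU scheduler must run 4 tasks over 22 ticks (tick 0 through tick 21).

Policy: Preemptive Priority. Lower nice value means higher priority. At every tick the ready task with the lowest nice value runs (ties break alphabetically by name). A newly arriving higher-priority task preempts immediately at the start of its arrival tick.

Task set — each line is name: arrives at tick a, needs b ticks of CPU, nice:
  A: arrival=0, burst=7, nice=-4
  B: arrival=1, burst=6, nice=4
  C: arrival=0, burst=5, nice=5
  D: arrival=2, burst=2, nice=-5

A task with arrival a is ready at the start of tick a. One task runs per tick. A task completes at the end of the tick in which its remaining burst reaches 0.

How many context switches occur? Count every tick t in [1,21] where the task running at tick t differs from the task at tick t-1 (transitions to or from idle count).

context switches = 5

t=0: ready={A,C} → run A
t=1: ready={A,B,C} → run A
t=2: ready={A,B,C,D} → run D
t=3: ready={A,B,C,D} → run D
t=4: ready={A,B,C} → run A
t=5: ready={A,B,C} → run A
t=6: ready={A,B,C} → run A
t=7: ready={A,B,C} → run A
t=8: ready={A,B,C} → run A
t=9: ready={B,C} → run B
t=10: ready={B,C} → run B
t=11: ready={B,C} → run B
t=12: ready={B,C} → run B
t=13: ready={B,C} → run B
t=14: ready={B,C} → run B
t=15: ready={C} → run C
t=16: ready={C} → run C
t=17: ready={C} → run C
t=18: ready={C} → run C
t=19: ready={C} → run C
t=20: (idle)
t=21: (idle)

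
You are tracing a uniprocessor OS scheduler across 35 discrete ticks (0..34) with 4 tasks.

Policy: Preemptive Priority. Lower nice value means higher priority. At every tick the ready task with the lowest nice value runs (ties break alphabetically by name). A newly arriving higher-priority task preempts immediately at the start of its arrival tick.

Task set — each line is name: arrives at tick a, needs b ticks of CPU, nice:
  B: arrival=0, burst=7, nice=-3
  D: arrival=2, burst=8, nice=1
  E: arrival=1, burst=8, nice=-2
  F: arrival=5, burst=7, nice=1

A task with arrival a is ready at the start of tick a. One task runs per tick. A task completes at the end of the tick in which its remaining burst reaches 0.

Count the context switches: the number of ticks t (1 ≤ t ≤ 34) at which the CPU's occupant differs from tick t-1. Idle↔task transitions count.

t=0: ready={B} → run B
t=1: ready={B,E} → run B
t=2: ready={B,D,E} → run B
t=3: ready={B,D,E} → run B
t=4: ready={B,D,E} → run B
t=5: ready={B,D,E,F} → run B
t=6: ready={B,D,E,F} → run B
t=7: ready={D,E,F} → run E
t=8: ready={D,E,F} → run E
t=9: ready={D,E,F} → run E
t=10: ready={D,E,F} → run E
t=11: ready={D,E,F} → run E
t=12: ready={D,E,F} → run E
t=13: ready={D,E,F} → run E
t=14: ready={D,E,F} → run E
t=15: ready={D,F} → run D
t=16: ready={D,F} → run D
t=17: ready={D,F} → run D
t=18: ready={D,F} → run D
t=19: ready={D,F} → run D
t=20: ready={D,F} → run D
t=21: ready={D,F} → run D
t=22: ready={D,F} → run D
t=23: ready={F} → run F
t=24: ready={F} → run F
t=25: ready={F} → run F
t=26: ready={F} → run F
t=27: ready={F} → run F
t=28: ready={F} → run F
t=29: ready={F} → run F
t=30: (idle)
t=31: (idle)
t=32: (idle)
t=33: (idle)
t=34: (idle)

context switches = 4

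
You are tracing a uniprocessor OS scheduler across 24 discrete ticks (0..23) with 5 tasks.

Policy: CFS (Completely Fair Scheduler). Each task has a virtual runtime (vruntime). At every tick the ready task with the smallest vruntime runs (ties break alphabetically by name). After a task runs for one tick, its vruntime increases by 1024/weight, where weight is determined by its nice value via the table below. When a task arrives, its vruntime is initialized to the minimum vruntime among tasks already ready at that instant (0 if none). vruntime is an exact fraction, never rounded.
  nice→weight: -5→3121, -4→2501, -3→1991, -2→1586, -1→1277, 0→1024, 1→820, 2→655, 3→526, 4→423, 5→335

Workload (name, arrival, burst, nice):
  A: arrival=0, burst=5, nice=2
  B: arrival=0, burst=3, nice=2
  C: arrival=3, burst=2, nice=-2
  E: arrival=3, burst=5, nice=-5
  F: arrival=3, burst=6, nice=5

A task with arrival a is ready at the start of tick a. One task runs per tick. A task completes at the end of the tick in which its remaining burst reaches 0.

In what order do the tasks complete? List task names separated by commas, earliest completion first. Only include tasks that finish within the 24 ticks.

t=0: vr[A=0 B=0] → run A
t=1: vr[A=1024/655 B=0] → run B
t=2: vr[A=1024/655 B=1024/655] → run A
t=3: vr[A=2048/655 B=1024/655 C=1024/655 E=1024/655 F=1024/655] → run B
t=4: vr[A=2048/655 B=2048/655 C=1024/655 E=1024/655 F=1024/655] → run C
t=5: vr[A=2048/655 B=2048/655 C=1147392/519415 E=1024/655 F=1024/655] → run E
t=6: vr[A=2048/655 B=2048/655 C=1147392/519415 E=3866624/2044255 F=1024/655] → run F
t=7: vr[A=2048/655 B=2048/655 C=1147392/519415 E=3866624/2044255 F=202752/43885] → run E
t=8: vr[A=2048/655 B=2048/655 C=1147392/519415 E=4537344/2044255 F=202752/43885] → run C
t=9: vr[A=2048/655 B=2048/655 E=4537344/2044255 F=202752/43885] → run E
t=10: vr[A=2048/655 B=2048/655 E=5208064/2044255 F=202752/43885] → run E
t=11: vr[A=2048/655 B=2048/655 E=5878784/2044255 F=202752/43885] → run E
t=12: vr[A=2048/655 B=2048/655 F=202752/43885] → run A
t=13: vr[A=3072/655 B=2048/655 F=202752/43885] → run B
t=14: vr[A=3072/655 F=202752/43885] → run F
t=15: vr[A=3072/655 F=336896/43885] → run A
t=16: vr[A=4096/655 F=336896/43885] → run A
t=17: vr[F=336896/43885] → run F
t=18: vr[F=94208/8777] → run F
t=19: vr[F=605184/43885] → run F
t=20: vr[F=739328/43885] → run F
t=21: (idle)
t=22: (idle)
t=23: (idle)

completion order = C, E, B, A, F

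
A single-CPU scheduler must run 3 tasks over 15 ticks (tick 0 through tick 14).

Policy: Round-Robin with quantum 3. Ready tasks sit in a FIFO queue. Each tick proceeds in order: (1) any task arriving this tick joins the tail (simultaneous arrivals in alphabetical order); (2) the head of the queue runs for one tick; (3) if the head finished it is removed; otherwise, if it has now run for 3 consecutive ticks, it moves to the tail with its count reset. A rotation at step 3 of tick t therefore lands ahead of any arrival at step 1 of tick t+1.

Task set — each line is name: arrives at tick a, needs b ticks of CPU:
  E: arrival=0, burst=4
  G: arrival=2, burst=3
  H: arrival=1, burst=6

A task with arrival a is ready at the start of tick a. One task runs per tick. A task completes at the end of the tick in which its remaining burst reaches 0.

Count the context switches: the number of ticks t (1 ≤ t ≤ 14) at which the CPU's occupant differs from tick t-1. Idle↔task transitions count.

context switches = 5

t=0: queue=[E] q_used=0 → run E
t=1: queue=[E,H] q_used=1 → run E
t=2: queue=[E,H,G] q_used=2 → run E
t=3: queue=[H,G,E] q_used=0 → run H
t=4: queue=[H,G,E] q_used=1 → run H
t=5: queue=[H,G,E] q_used=2 → run H
t=6: queue=[G,E,H] q_used=0 → run G
t=7: queue=[G,E,H] q_used=1 → run G
t=8: queue=[G,E,H] q_used=2 → run G
t=9: queue=[E,H] q_used=0 → run E
t=10: queue=[H] q_used=0 → run H
t=11: queue=[H] q_used=1 → run H
t=12: queue=[H] q_used=2 → run H
t=13: (idle)
t=14: (idle)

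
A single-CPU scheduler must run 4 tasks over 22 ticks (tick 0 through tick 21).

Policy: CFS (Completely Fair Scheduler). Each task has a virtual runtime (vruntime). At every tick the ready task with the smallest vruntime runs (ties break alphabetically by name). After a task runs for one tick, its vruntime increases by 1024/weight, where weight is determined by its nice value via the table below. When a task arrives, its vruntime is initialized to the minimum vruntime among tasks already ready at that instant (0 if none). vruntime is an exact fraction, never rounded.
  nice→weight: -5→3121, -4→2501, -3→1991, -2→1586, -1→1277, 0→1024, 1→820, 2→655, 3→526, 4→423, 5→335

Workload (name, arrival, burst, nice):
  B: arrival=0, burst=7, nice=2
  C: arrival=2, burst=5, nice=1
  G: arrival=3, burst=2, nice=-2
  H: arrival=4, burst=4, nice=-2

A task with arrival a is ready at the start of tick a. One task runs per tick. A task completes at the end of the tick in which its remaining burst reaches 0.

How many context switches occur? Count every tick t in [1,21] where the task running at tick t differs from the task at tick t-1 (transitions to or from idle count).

t=0: vr[B=0] → run B
t=1: vr[B=1024/655] → run B
t=2: vr[B=2048/655 C=2048/655] → run B
t=3: vr[B=3072/655 C=2048/655 G=2048/655] → run C
t=4: vr[B=3072/655 C=117504/26855 G=2048/655 H=2048/655] → run G
t=5: vr[B=3072/655 C=117504/26855 G=1959424/519415 H=2048/655] → run H
t=6: vr[B=3072/655 C=117504/26855 G=1959424/519415 H=1959424/519415] → run G
t=7: vr[B=3072/655 C=117504/26855 H=1959424/519415] → run H
t=8: vr[B=3072/655 C=117504/26855 H=2294784/519415] → run C
t=9: vr[B=3072/655 C=30208/5371 H=2294784/519415] → run H
t=10: vr[B=3072/655 C=30208/5371 H=2630144/519415] → run B
t=11: vr[B=4096/655 C=30208/5371 H=2630144/519415] → run H
t=12: vr[B=4096/655 C=30208/5371] → run C
t=13: vr[B=4096/655 C=184576/26855] → run B
t=14: vr[B=1024/131 C=184576/26855] → run C
t=15: vr[B=1024/131 C=218112/26855] → run B
t=16: vr[B=6144/655 C=218112/26855] → run C
t=17: vr[B=6144/655] → run B
t=18: (idle)
t=19: (idle)
t=20: (idle)
t=21: (idle)

context switches = 16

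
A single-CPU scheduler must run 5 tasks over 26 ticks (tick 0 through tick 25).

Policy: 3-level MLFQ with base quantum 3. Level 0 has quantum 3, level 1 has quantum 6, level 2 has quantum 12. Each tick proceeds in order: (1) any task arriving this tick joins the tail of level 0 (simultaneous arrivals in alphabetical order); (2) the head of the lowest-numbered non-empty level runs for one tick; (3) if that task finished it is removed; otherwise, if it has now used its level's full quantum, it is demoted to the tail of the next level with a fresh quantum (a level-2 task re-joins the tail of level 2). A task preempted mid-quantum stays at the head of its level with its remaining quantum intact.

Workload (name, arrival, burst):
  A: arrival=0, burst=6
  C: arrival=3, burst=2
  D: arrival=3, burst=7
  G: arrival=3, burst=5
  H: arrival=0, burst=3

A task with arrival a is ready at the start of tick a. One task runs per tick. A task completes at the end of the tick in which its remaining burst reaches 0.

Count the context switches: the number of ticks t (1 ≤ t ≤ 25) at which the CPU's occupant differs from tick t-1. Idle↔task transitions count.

context switches = 8

t=0: L0/L1/L2 = AH/-/- → run A
t=1: L0/L1/L2 = AH/-/- → run A
t=2: L0/L1/L2 = AH/-/- → run A
t=3: L0/L1/L2 = HCDG/A/- → run H
t=4: L0/L1/L2 = HCDG/A/- → run H
t=5: L0/L1/L2 = HCDG/A/- → run H
t=6: L0/L1/L2 = CDG/A/- → run C
t=7: L0/L1/L2 = CDG/A/- → run C
t=8: L0/L1/L2 = DG/A/- → run D
t=9: L0/L1/L2 = DG/A/- → run D
t=10: L0/L1/L2 = DG/A/- → run D
t=11: L0/L1/L2 = G/AD/- → run G
t=12: L0/L1/L2 = G/AD/- → run G
t=13: L0/L1/L2 = G/AD/- → run G
t=14: L0/L1/L2 = -/ADG/- → run A
t=15: L0/L1/L2 = -/ADG/- → run A
t=16: L0/L1/L2 = -/ADG/- → run A
t=17: L0/L1/L2 = -/DG/- → run D
t=18: L0/L1/L2 = -/DG/- → run D
t=19: L0/L1/L2 = -/DG/- → run D
t=20: L0/L1/L2 = -/DG/- → run D
t=21: L0/L1/L2 = -/G/- → run G
t=22: L0/L1/L2 = -/G/- → run G
t=23: (idle)
t=24: (idle)
t=25: (idle)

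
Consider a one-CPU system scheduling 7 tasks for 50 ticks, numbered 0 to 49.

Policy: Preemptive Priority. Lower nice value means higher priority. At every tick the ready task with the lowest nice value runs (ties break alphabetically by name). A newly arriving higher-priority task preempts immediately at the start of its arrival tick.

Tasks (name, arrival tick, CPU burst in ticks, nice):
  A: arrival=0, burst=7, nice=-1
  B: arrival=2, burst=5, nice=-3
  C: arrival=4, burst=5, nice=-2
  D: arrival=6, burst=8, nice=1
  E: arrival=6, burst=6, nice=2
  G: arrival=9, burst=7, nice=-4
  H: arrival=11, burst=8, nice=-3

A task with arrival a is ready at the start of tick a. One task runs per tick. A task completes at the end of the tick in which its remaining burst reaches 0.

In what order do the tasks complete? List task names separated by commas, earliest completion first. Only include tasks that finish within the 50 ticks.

completion order = B, G, H, C, A, D, E

t=0: ready={A} → run A
t=1: ready={A} → run A
t=2: ready={A,B} → run B
t=3: ready={A,B} → run B
t=4: ready={A,B,C} → run B
t=5: ready={A,B,C} → run B
t=6: ready={A,B,C,D,E} → run B
t=7: ready={A,C,D,E} → run C
t=8: ready={A,C,D,E} → run C
t=9: ready={A,C,D,E,G} → run G
t=10: ready={A,C,D,E,G} → run G
t=11: ready={A,C,D,E,G,H} → run G
t=12: ready={A,C,D,E,G,H} → run G
t=13: ready={A,C,D,E,G,H} → run G
t=14: ready={A,C,D,E,G,H} → run G
t=15: ready={A,C,D,E,G,H} → run G
t=16: ready={A,C,D,E,H} → run H
t=17: ready={A,C,D,E,H} → run H
t=18: ready={A,C,D,E,H} → run H
t=19: ready={A,C,D,E,H} → run H
t=20: ready={A,C,D,E,H} → run H
t=21: ready={A,C,D,E,H} → run H
t=22: ready={A,C,D,E,H} → run H
t=23: ready={A,C,D,E,H} → run H
t=24: ready={A,C,D,E} → run C
t=25: ready={A,C,D,E} → run C
t=26: ready={A,C,D,E} → run C
t=27: ready={A,D,E} → run A
t=28: ready={A,D,E} → run A
t=29: ready={A,D,E} → run A
t=30: ready={A,D,E} → run A
t=31: ready={A,D,E} → run A
t=32: ready={D,E} → run D
t=33: ready={D,E} → run D
t=34: ready={D,E} → run D
t=35: ready={D,E} → run D
t=36: ready={D,E} → run D
t=37: ready={D,E} → run D
t=38: ready={D,E} → run D
t=39: ready={D,E} → run D
t=40: ready={E} → run E
t=41: ready={E} → run E
t=42: ready={E} → run E
t=43: ready={E} → run E
t=44: ready={E} → run E
t=45: ready={E} → run E
t=46: (idle)
t=47: (idle)
t=48: (idle)
t=49: (idle)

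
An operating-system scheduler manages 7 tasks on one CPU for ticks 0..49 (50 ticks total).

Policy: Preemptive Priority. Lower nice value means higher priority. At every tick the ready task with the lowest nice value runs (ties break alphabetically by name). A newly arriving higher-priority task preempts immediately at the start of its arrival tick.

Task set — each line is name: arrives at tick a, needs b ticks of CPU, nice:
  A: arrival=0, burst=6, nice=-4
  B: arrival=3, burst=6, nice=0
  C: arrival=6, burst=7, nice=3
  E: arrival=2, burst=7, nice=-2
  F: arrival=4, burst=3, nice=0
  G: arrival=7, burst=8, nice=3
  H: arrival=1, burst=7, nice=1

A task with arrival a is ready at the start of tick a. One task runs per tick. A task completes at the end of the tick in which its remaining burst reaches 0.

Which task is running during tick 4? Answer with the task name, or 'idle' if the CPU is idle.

running at tick 4 = A

t=0: ready={A} → run A
t=1: ready={A,H} → run A
t=2: ready={A,E,H} → run A
t=3: ready={A,B,E,H} → run A
t=4: ready={A,B,E,F,H} → run A
t=5: ready={A,B,E,F,H} → run A
t=6: ready={B,C,E,F,H} → run E
t=7: ready={B,C,E,F,G,H} → run E
t=8: ready={B,C,E,F,G,H} → run E
t=9: ready={B,C,E,F,G,H} → run E
t=10: ready={B,C,E,F,G,H} → run E
t=11: ready={B,C,E,F,G,H} → run E
t=12: ready={B,C,E,F,G,H} → run E
t=13: ready={B,C,F,G,H} → run B
t=14: ready={B,C,F,G,H} → run B
t=15: ready={B,C,F,G,H} → run B
t=16: ready={B,C,F,G,H} → run B
t=17: ready={B,C,F,G,H} → run B
t=18: ready={B,C,F,G,H} → run B
t=19: ready={C,F,G,H} → run F
t=20: ready={C,F,G,H} → run F
t=21: ready={C,F,G,H} → run F
t=22: ready={C,G,H} → run H
t=23: ready={C,G,H} → run H
t=24: ready={C,G,H} → run H
t=25: ready={C,G,H} → run H
t=26: ready={C,G,H} → run H
t=27: ready={C,G,H} → run H
t=28: ready={C,G,H} → run H
t=29: ready={C,G} → run C
t=30: ready={C,G} → run C
t=31: ready={C,G} → run C
t=32: ready={C,G} → run C
t=33: ready={C,G} → run C
t=34: ready={C,G} → run C
t=35: ready={C,G} → run C
t=36: ready={G} → run G
t=37: ready={G} → run G
t=38: ready={G} → run G
t=39: ready={G} → run G
t=40: ready={G} → run G
t=41: ready={G} → run G
t=42: ready={G} → run G
t=43: ready={G} → run G
t=44: (idle)
t=45: (idle)
t=46: (idle)
t=47: (idle)
t=48: (idle)
t=49: (idle)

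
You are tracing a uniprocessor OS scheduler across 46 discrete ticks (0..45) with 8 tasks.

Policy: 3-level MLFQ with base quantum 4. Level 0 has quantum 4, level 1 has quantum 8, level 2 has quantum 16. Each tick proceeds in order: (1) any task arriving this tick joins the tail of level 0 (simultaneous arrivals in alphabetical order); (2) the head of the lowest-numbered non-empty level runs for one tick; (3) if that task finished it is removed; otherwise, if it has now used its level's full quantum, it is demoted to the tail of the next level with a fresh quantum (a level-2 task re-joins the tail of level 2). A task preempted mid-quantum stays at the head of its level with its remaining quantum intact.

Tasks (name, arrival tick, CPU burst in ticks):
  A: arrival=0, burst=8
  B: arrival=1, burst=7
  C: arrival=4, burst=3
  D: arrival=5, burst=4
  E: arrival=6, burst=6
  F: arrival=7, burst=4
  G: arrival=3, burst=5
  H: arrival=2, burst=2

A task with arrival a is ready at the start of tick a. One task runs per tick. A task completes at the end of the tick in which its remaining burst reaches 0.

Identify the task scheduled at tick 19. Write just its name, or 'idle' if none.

t=0: L0/L1/L2 = A/-/- → run A
t=1: L0/L1/L2 = AB/-/- → run A
t=2: L0/L1/L2 = ABH/-/- → run A
t=3: L0/L1/L2 = ABHG/-/- → run A
t=4: L0/L1/L2 = BHGC/A/- → run B
t=5: L0/L1/L2 = BHGCD/A/- → run B
t=6: L0/L1/L2 = BHGCDE/A/- → run B
t=7: L0/L1/L2 = BHGCDEF/A/- → run B
t=8: L0/L1/L2 = HGCDEF/AB/- → run H
t=9: L0/L1/L2 = HGCDEF/AB/- → run H
t=10: L0/L1/L2 = GCDEF/AB/- → run G
t=11: L0/L1/L2 = GCDEF/AB/- → run G
t=12: L0/L1/L2 = GCDEF/AB/- → run G
t=13: L0/L1/L2 = GCDEF/AB/- → run G
t=14: L0/L1/L2 = CDEF/ABG/- → run C
t=15: L0/L1/L2 = CDEF/ABG/- → run C
t=16: L0/L1/L2 = CDEF/ABG/- → run C
t=17: L0/L1/L2 = DEF/ABG/- → run D
t=18: L0/L1/L2 = DEF/ABG/- → run D
t=19: L0/L1/L2 = DEF/ABG/- → run D
t=20: L0/L1/L2 = DEF/ABG/- → run D
t=21: L0/L1/L2 = EF/ABG/- → run E
t=22: L0/L1/L2 = EF/ABG/- → run E
t=23: L0/L1/L2 = EF/ABG/- → run E
t=24: L0/L1/L2 = EF/ABG/- → run E
t=25: L0/L1/L2 = F/ABGE/- → run F
t=26: L0/L1/L2 = F/ABGE/- → run F
t=27: L0/L1/L2 = F/ABGE/- → run F
t=28: L0/L1/L2 = F/ABGE/- → run F
t=29: L0/L1/L2 = -/ABGE/- → run A
t=30: L0/L1/L2 = -/ABGE/- → run A
t=31: L0/L1/L2 = -/ABGE/- → run A
t=32: L0/L1/L2 = -/ABGE/- → run A
t=33: L0/L1/L2 = -/BGE/- → run B
t=34: L0/L1/L2 = -/BGE/- → run B
t=35: L0/L1/L2 = -/BGE/- → run B
t=36: L0/L1/L2 = -/GE/- → run G
t=37: L0/L1/L2 = -/E/- → run E
t=38: L0/L1/L2 = -/E/- → run E
t=39: (idle)
t=40: (idle)
t=41: (idle)
t=42: (idle)
t=43: (idle)
t=44: (idle)
t=45: (idle)

running at tick 19 = D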